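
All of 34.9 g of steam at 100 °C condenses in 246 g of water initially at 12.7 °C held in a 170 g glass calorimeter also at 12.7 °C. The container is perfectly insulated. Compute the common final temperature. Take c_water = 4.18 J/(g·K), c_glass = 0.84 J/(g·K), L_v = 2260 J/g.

T_f ≈ 82.3 °C

Setting the total heat transfer to zero:
latent heat released on condensation: 34.9·2260 = 78874; condensed water 100 °C→T: 145.88(T − 100); original water: 1028.3(T − 12.7); cup: 142.8(T − 12.7)
1317 T = 78874 + 14588 + 14873 = 108335
T ≈ 82.26 °C, under the boiling point, so the assumption holds.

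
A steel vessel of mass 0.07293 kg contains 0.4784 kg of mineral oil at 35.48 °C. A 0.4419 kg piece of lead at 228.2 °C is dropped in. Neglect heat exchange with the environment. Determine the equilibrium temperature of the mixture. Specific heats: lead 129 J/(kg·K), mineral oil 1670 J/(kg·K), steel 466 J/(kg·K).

Energy conservation, ΣQ = 0:
0.4419*129*(T − 228.2) + 0.4784*1670*(T − 35.48) + 0.07293*466*(T − 35.48) = 0
57.01(T − 228.2) + 798.93(T − 35.48) + 33.99(T − 35.48) = 0
889.92 T = 42560
T = 42560 / 889.92 = 47.8 °C

T_f ≈ 47.8 °C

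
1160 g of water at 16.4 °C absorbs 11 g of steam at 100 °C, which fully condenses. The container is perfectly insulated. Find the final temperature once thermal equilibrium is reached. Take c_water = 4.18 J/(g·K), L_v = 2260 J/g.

T_f ≈ 22.3 °C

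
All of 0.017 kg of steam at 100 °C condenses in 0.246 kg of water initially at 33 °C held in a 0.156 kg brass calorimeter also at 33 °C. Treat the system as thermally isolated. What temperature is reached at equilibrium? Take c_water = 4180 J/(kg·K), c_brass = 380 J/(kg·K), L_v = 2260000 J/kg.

T_f ≈ 70.3 °C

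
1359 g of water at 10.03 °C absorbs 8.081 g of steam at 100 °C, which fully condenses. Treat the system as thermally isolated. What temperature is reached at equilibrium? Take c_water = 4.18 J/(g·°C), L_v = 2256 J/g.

T_f ≈ 13.8 °C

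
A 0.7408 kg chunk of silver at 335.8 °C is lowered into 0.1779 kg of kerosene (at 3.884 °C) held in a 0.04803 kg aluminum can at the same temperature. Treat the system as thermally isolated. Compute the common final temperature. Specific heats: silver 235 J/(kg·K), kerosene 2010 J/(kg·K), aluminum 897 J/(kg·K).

T_f ≈ 104.4 °C

Let T be the final temperature. ΣQ_i = 0:
0.7408*235*(T − 335.8) + 0.1779*2010*(T − 3.884) + 0.04803*897*(T − 3.884) = 0
174.09(T − 335.8) + 357.58(T − 3.884) + 43.08(T − 3.884) = 0
(174.09 + 357.58 + 43.08) T = 174.09*335.8 + 357.58*3.884 + 43.08*3.884
T = 60015/574.75 ≈ 104.42 °C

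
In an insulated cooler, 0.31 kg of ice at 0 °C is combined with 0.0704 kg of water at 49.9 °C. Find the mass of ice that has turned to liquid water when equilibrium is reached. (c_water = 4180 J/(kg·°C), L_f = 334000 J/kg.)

m_melted ≈ 0.044 kg

Cooling the water to 0 °C releases 0.0704×4180×49.9 = 14684 J.
Melting all 0.31 kg of ice would need 0.31×334000 = 103540 J.
14684 J < 103540 J, so only part of the ice melts and the system sits at 0 °C.
m_melt = 14684 / L_f = 0.04396 kg.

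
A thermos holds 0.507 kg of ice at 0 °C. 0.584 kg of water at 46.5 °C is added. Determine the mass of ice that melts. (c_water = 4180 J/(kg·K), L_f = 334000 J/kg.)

m_melted ≈ 0.34 kg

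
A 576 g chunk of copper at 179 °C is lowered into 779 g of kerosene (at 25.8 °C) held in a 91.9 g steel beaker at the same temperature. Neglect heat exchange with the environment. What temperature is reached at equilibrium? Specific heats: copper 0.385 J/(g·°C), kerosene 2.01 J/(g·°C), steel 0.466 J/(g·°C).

T_f ≈ 44.4 °C

T_f = Σ m_i c_i T_i / Σ m_i c_i:
T_f = (221.76×179 + 1565.8×25.8 + 42.83×25.8) / (221.76 + 1565.8 + 42.83)
    = 81197 / 1830.4 ≈ 44.36 °C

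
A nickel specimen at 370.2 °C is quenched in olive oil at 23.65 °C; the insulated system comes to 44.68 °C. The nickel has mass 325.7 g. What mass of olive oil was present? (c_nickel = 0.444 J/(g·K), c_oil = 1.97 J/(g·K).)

Let T be the final temperature. ΣQ_i = 0:
325.7×0.444×(44.68 − 370.2) + m×1.97×(44.68 − 23.65) = 0
41.43 m = 47074
m = 47074/41.43 ≈ 1136 g

m ≈ 1140 g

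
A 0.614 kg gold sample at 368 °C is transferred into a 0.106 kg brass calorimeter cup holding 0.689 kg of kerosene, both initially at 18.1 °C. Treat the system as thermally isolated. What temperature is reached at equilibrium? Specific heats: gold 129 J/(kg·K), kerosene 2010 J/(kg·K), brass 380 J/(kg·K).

T_f ≈ 36.5 °C

Let T be the final temperature. ΣQ_i = 0:
0.614*129*(T − 368) + 0.689*2010*(T − 18.1) + 0.106*380*(T − 18.1) = 0
79.21(T − 368) + 1384.9(T − 18.1) + 40.28(T − 18.1) = 0
(79.21 + 1384.9 + 40.28) T = 79.21*368 + 1384.9*18.1 + 40.28*18.1
T = 54943 / 1504.4 = 36.5 °C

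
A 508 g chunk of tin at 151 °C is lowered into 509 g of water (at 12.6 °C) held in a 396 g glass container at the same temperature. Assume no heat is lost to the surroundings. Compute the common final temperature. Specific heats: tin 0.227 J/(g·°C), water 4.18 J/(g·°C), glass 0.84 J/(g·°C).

T_f ≈ 18.8 °C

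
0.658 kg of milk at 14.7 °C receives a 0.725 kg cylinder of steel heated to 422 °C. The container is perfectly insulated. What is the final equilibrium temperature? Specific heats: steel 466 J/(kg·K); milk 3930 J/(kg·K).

Heat gained plus heat lost sum to zero:
0.725·466·(T − 422) + 0.658·3930·(T − 14.7) = 0
337.85(T − 422) + 2585.9(T − 14.7) = 0
2923.8 T = 180586
T = 180586/2923.8 ≈ 61.76 °C

T_f ≈ 61.8 °C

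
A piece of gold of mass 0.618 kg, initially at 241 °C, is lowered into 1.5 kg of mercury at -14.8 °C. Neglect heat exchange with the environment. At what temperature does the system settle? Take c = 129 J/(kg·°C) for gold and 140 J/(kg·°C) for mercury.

T_f ≈ 55.6 °C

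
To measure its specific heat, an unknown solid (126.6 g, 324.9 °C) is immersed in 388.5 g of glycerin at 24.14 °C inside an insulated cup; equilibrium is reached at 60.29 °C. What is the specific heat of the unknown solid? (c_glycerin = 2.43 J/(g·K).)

c ≈ 1.02 J/(g·K)

Heat lost by the unknown solid = heat gained by the glycerin:
126.6·c·(324.9 − 60.29) = 388.5·2.43·(60.29 − 24.14)
33500 c = 34128  ⇒  c ≈ 1.019 J/(g·K)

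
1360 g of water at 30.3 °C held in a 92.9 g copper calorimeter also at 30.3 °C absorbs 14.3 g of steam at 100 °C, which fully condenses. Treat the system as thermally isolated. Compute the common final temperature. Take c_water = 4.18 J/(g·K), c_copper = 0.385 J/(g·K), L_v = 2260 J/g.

T_f ≈ 36.6 °C

Conservation of energy gives ΣQ = 0:
condense steam: −14.3×2260 = −32318
  condensate cools 100→T: 14.3×4.18×(T − 100) = 59.77(T − 100)
  original water: 5684.8(T − 30.3)
  copper cup: 92.9×0.385×(T − 30.3) = 35.77(T − 30.3)
5780.3 T = 32318 + 5977.4 + 173333 = 211629
T ≈ 36.61 °C (< 100 °C, so full condensation is consistent).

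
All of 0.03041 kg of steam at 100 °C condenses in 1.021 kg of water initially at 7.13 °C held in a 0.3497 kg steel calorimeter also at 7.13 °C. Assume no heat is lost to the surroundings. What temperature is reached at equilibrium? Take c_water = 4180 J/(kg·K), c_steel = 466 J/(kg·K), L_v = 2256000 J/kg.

T_f ≈ 24.8 °C

Sum of m c ΔT and latent-heat terms is zero:
condense steam: −0.03041·2256000 = −68605; condensed water 100 °C→T: 127.11(T − 100); water warms: 1.021·4180·(T − 7.13) = 4267.8(T − 7.13); cup: 162.96(T − 7.13)
4557.9 T = 68605 + 12711 + 31591 = 112908
T ≈ 24.77 °C — below 100 °C, confirming all the steam condensed.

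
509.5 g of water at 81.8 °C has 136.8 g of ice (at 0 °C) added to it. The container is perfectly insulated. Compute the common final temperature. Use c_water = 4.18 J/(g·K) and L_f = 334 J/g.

Energy conservation, ΣQ = 0:
latent heat to melt: 136.8·334 = 45691; warm the meltwater: 571.82 T; water cools: 509.5·4.18·(T − 81.8) = 2129.7(T − 81.8)
2701.5 T = 174210 − 45691 = 128519
T ≈ 47.57 °C — above 0 °C, consistent with complete melting.

T_f ≈ 47.6 °C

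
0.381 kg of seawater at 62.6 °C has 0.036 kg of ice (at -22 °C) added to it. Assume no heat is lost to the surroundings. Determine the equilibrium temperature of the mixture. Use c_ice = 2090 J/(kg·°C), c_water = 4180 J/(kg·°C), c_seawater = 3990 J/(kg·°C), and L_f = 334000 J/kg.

T_f ≈ 48.8 °C

Energy balance with sensible and latent terms:
warm ice to 0 °C: 0.036·2090·(0 − (-22)) = 1655.3; fusion: m_ice L_f = 0.036·334000 = 12024; meltwater 0→T: 0.036·4180·T = 150.48 T; seawater cools: 0.381·3990·(T − 62.6) = 1520.2(T − 62.6)
1670.7 T = 95164 − 13679 = 81485
T ≈ 48.77 °C. Since T > 0 °C, the all-ice-melts assumption holds.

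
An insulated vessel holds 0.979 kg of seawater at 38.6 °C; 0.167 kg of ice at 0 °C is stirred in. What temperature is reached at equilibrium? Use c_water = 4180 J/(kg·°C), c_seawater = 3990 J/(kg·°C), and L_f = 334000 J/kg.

T_f ≈ 20.6 °C

Let T be the final temperature. ΣQ_i = 0:
melt ice: 0.167×334000 = 55778; warm the meltwater: 698.06 T; seawater: 3906.2(T − 38.6)
4604.3 T = 150780 − 55778 = 95002
T ≈ 20.63 °C. Since T > 0 °C, the all-ice-melts assumption holds.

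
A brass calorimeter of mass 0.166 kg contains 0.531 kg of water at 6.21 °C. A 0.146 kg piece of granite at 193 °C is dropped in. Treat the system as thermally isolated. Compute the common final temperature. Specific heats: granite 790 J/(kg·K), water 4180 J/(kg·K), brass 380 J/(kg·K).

T_f ≈ 15.2 °C

Let T be the final temperature. ΣQ_i = 0:
0.146·790·(T − 193) + 0.531·4180·(T − 6.21) + 0.166·380·(T − 6.21) = 0
115.34(T − 193) + 2219.6(T − 6.21) + 63.08(T − 6.21) = 0
2398 T = 36436
T = 36436 / 2398 = 15.2 °C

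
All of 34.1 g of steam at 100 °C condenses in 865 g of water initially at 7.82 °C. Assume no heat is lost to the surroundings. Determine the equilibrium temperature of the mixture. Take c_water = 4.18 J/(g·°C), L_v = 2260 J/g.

T_f ≈ 31.8 °C

Conservation of energy gives ΣQ = 0:
condense steam: −34.1×2260 = −77066
  condensed water 100 °C→T: 142.54(T − 100)
  original water: 3615.7(T − 7.82)
3758.2 T = 77066 + 14254 + 28275 = 119595
T ≈ 31.82 °C (< 100 °C, so full condensation is consistent).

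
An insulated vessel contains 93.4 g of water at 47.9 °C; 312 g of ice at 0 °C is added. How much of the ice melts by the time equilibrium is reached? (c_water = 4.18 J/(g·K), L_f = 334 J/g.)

Cooling the water to 0 °C releases 93.4×4.18×47.9 = 18701 J.
To melt every bit of ice: 312×334 = 104208 J.
That's not enough to melt it all — equilibrium is at 0 °C with ice remaining.
m_melted×334 = 18701  ⇒  m_melted ≈ 55.99 g.

m_melted ≈ 56 g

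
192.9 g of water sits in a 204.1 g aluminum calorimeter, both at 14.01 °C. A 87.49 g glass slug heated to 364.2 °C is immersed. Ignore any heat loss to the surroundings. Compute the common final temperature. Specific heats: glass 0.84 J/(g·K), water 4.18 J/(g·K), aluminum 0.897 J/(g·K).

T_f ≈ 38.2 °C

With ΣQ=0 the equilibrium temperature is the m·c-weighted mean:
T_f = (73.49×364.2 + 806.32×14.01 + 183.08×14.01) / (73.49 + 806.32 + 183.08)
    = 40627 / 1062.9 ≈ 38.22 °C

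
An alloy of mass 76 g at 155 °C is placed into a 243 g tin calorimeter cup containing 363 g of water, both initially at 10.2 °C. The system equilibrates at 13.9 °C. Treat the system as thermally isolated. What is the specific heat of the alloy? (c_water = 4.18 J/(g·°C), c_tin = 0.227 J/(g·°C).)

c ≈ 0.543 J/(g·°C)

Heat gained plus heat lost sum to zero:
76·c·(13.9 − 155) + 363·4.18·(13.9 − 10.2) + 243·0.227·(13.9 − 10.2) = 0
-10724 c = -5818.3
c = -5818.3/-10724 ≈ 0.5426 J/(g·°C)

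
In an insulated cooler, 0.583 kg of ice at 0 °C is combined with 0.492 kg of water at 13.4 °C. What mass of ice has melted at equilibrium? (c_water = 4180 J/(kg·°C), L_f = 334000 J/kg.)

m_melted ≈ 0.0825 kg

Water can give up m c ΔT = 0.492×4180×13.4 = 27558 J before reaching 0 °C.
To melt every bit of ice: 0.583×334000 = 194722 J.
27558 J < 194722 J, so only part of the ice melts and the system sits at 0 °C.
Mass melted = 27558/334000 ≈ 0.08251 kg.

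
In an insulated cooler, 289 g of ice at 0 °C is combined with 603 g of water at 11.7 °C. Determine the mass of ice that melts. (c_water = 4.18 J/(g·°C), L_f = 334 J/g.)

Water can give up m c ΔT = 603×4.18×11.7 = 29490 J before reaching 0 °C.
Fully melting the ice requires m_ice L_f = 289×334 = 96526 J.
That's not enough to melt it all — equilibrium is at 0 °C with ice remaining.
m_melted×334 = 29490  ⇒  m_melted ≈ 88.29 g.

m_melted ≈ 88.3 g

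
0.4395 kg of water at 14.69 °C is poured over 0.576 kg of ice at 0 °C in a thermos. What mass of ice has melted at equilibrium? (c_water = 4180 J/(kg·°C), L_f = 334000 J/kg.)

m_melted ≈ 0.0808 kg

Water can give up m c ΔT = 0.4395·4180·14.69 = 26987 J before reaching 0 °C.
To melt every bit of ice: 0.576·334000 = 192384 J.
26987 J < 192384 J, so only part of the ice melts and the system sits at 0 °C.
Mass melted = 26987/334000 ≈ 0.0808 kg.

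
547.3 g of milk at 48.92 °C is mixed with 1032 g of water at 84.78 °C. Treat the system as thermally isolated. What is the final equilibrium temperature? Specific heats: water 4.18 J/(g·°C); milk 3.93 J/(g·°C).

T_f ≈ 72.8 °C

Energy conservation, ΣQ = 0:
1032×4.18×(T − 84.78) + 547.3×3.93×(T − 48.92) = 0
4313.8(T − 84.78) + 2150.9(T − 48.92) = 0
6464.6 T = 470942
T = 470942/6464.6 ≈ 72.85 °C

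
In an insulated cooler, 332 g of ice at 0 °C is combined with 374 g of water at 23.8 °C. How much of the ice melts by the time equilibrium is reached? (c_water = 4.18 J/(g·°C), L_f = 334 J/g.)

Cooling the water to 0 °C releases 374×4.18×23.8 = 37207 J.
Fully melting the ice requires m_ice L_f = 332×334 = 110888 J.
37207 J < 110888 J, so only part of the ice melts and the system sits at 0 °C.
m_melt = 37207 / L_f = 111.4 g.

m_melted ≈ 111 g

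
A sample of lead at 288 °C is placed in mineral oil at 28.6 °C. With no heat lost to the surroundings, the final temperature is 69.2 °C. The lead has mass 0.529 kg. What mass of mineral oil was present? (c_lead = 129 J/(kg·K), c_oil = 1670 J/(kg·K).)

|Q_lead| = |Q_oil|:
0.529·129·(288 − 69.2) = m·1670·(69.2 − 28.6)
67802 m = 14931  ⇒  m ≈ 0.2202 kg

m ≈ 0.22 kg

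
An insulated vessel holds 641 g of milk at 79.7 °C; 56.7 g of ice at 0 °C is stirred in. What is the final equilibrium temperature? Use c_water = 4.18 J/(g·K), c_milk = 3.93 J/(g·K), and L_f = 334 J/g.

Conservation of energy gives ΣQ = 0:
melt ice: 56.7×334 = 18938; meltwater 0→T: 56.7×4.18×T = 237.01 T; milk cools: 641×3.93×(T − 79.7) = 2519.1(T − 79.7)
2756.1 T = 200775 − 18938 = 181837
T ≈ 65.98 °C. Since T > 0 °C, the all-ice-melts assumption holds.

T_f ≈ 66.0 °C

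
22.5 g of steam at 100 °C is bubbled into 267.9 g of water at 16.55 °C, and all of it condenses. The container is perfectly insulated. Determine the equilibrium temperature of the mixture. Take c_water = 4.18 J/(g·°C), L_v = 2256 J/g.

T_f ≈ 64.8 °C

Energy balance with sensible and latent terms:
condense steam: −22.5×2256 = −50760; condensed water 100 °C→T: 94.05(T − 100); original water: 1119.8(T − 16.55)
1213.9 T = 50760 + 9405 + 18533 = 78698
T ≈ 64.83 °C — below 100 °C, confirming all the steam condensed.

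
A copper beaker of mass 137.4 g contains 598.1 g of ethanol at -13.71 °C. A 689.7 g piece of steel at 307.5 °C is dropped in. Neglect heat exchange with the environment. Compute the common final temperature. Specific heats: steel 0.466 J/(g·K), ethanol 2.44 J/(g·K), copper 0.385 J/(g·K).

Taking heat into each body as positive, Σ m c ΔT = 0:
689.7*0.466*(T − 307.5) + 598.1*2.44*(T − (-13.71)) + 137.4*0.385*(T − (-13.71)) = 0
1833.7 T = 78097
T ≈ 42.59 °C

T_f ≈ 42.6 °C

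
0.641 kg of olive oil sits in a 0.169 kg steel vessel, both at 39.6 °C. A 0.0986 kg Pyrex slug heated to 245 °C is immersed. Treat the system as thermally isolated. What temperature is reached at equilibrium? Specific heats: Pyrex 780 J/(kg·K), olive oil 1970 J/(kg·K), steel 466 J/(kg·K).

T_f ≈ 50.7 °C

Net heat exchanged in the isolated system is zero:
0.0986*780*(T − 245) + 0.641*1970*(T − 39.6) + 0.169*466*(T − 39.6) = 0
76.91(T − 245) + 1262.8(T − 39.6) + 78.75(T − 39.6) = 0
1418.4 T = 71967
T ≈ 50.74 °C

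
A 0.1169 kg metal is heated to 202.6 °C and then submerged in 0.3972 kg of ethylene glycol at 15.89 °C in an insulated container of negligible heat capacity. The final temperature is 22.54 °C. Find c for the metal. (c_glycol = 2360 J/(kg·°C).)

c ≈ 296 J/(kg·°C)

Heat lost by the metal = heat gained by the glycol:
0.1169×c×(202.6 − 22.54) = 0.3972×2360×(22.54 − 15.89)
21.05 c = 6233.7  ⇒  c ≈ 296.1 J/(kg·°C)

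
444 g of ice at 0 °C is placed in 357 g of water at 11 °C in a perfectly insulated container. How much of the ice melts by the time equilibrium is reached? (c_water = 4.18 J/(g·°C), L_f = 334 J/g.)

m_melted ≈ 49.1 g

Heat available from the water dropping to 0 °C: 357·4.18·11 = 16415 J.
Fully melting the ice requires m_ice L_f = 444·334 = 148296 J.
16415 J < 148296 J, so only part of the ice melts and the system sits at 0 °C.
m_melt = 16415 / L_f = 49.15 g.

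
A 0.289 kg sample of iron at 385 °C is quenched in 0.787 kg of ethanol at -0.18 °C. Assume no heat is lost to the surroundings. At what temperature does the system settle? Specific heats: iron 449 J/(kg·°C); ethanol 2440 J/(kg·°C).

T_f ≈ 24.2 °C

Energy conservation, ΣQ = 0:
0.289·449·(T − 385) + 0.787·2440·(T − (-0.18)) = 0
2050 T = 49612
T ≈ 24.20 °C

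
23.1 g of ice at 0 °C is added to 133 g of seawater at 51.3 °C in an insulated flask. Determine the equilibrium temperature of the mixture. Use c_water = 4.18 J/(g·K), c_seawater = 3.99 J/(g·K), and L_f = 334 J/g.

T_f ≈ 31.1 °C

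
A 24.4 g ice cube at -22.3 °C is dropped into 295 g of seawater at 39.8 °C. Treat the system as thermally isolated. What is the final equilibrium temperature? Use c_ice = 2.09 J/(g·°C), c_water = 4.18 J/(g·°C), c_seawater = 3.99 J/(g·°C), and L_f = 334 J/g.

T_f ≈ 29.4 °C

Energy conservation, ΣQ = 0:
warm ice to 0 °C: 24.4·2.09·(0 − (-22.3)) = 1137.2
  melt ice: 24.4·334 = 8149.6
  meltwater 0→T: 24.4·4.18·T = 101.99 T
  seawater: 1177(T − 39.8)
1279 T = 46847 − 9286.8 = 37560
T ≈ 29.37 °C. Since T > 0 °C, the all-ice-melts assumption holds.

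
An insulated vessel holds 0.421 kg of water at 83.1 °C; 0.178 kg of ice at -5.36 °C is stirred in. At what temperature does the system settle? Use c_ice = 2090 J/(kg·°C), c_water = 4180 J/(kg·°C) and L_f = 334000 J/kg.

T_f ≈ 33.9 °C

Net heat exchanged in the isolated system is zero:
warm ice to 0 °C: 0.178·2090·(0 − (-5.36)) = 1994; fusion: m_ice L_f = 0.178·334000 = 59452; warm the meltwater: 744.04 T; water: 1759.8(T − 83.1)
2503.8 T = 146238 − 61446 = 84792
T ≈ 33.86 °C — above 0 °C, consistent with complete melting.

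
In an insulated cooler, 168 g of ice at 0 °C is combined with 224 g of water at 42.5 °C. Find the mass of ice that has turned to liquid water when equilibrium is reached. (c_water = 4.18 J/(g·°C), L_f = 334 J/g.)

m_melted ≈ 119 g

Heat available from the water dropping to 0 °C: 224×4.18×42.5 = 39794 J.
Melting all 168 g of ice would need 168×334 = 56112 J.
39794 J < 56112 J, so only part of the ice melts and the system sits at 0 °C.
m_melt = 39794 / L_f = 119.1 g.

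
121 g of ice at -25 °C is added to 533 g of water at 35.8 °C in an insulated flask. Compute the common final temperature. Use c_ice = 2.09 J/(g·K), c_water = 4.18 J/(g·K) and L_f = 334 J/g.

T_f ≈ 12.1 °C

Let T be the final temperature. ΣQ_i = 0:
warm ice to 0 °C: 121×2.09×(0 − (-25)) = 6322.2; melt ice: 121×334 = 40414; meltwater 0→T: 121×4.18×T = 505.78 T; water cools: 533×4.18×(T − 35.8) = 2227.9(T − 35.8)
2733.7 T = 79760 − 46736 = 33024
T ≈ 12.08 °C (positive, so assuming full melt was valid).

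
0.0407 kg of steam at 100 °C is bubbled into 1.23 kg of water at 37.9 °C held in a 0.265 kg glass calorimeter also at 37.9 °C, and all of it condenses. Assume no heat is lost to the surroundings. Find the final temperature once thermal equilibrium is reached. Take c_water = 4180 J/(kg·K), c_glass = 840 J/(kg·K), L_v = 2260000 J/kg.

Heat gained plus heat lost sum to zero:
latent heat released on condensation: 0.0407×2260000 = 91982
  condensed water 100 °C→T: 170.13(T − 100)
  water warms: 1.23×4180×(T − 37.9) = 5141.4(T − 37.9)
  cup: 222.6(T − 37.9)
5534.1 T = 91982 + 17013 + 203296 = 312290
T ≈ 56.43 °C, under the boiling point, so the assumption holds.

T_f ≈ 56.4 °C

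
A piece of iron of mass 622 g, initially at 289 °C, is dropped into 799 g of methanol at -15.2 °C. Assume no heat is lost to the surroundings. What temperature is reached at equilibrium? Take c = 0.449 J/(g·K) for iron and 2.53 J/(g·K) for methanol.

Setting the total heat transfer to zero:
622×0.449×(T − 289) + 799×2.53×(T − (-15.2)) = 0
279.28(T − 289) + 2021.5(T − (-15.2)) = 0
(279.28 + 2021.5) T = 279.28×289 + 2021.5×(-15.2)
T = 49985 / 2300.7 = 21.7 °C

T_f ≈ 21.7 °C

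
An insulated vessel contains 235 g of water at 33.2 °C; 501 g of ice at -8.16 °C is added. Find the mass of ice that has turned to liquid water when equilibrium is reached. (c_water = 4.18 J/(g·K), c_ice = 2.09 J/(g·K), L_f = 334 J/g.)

m_melted ≈ 72.1 g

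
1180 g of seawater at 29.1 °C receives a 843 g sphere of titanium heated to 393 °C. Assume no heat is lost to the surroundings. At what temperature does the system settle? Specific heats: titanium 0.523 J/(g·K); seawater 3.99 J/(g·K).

T_f ≈ 60.3 °C

Set heat shed by the hot body equal to heat absorbed by the cold body:
843·0.523·(393 − T) = 1180·3.99·(T − 29.1)
440.89(393 − T) = 4708.2(T − 29.1)
5149.1 T = 310278  ⇒  T ≈ 60.26 °C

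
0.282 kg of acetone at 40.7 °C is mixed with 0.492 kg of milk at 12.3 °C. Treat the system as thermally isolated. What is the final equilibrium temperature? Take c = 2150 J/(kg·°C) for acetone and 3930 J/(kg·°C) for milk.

T_f is the heat-capacity-weighted average of the initial temperatures:
T_f = (606.3×40.7 + 1933.6×12.3) / (606.3 + 1933.6)
    = 48459 / 2539.9 ≈ 19.08 °C

T_f ≈ 19.1 °C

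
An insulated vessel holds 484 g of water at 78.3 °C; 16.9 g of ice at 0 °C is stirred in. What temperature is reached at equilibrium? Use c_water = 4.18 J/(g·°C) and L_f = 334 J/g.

Heat gained plus heat lost sum to zero:
latent heat to melt: 16.9·334 = 5644.6
  warm the meltwater: 70.64 T
  water: 2023.1(T − 78.3)
2093.8 T = 158410 − 5644.6 = 152766
T ≈ 72.96 °C. Since T > 0 °C, the all-ice-melts assumption holds.

T_f ≈ 73.0 °C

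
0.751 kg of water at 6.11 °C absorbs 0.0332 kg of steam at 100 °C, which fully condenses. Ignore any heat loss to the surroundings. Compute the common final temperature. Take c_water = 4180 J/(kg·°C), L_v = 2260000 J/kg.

T_f ≈ 33.0 °C

Net heat exchanged in the isolated system is zero:
latent heat released on condensation: 0.0332×2260000 = 75032; condensed water 100 °C→T: 138.78(T − 100); water warms: 0.751×4180×(T − 6.11) = 3139.2(T − 6.11)
3278 T = 75032 + 13878 + 19180 = 108090
T ≈ 32.97 °C, under the boiling point, so the assumption holds.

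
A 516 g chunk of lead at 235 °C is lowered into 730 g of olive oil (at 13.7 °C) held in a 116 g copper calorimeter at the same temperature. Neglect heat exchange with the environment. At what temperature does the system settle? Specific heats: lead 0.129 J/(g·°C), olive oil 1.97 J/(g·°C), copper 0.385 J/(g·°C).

Setting the total heat transfer to zero:
516×0.129×(T − 235) + 730×1.97×(T − 13.7) + 116×0.385×(T − 13.7) = 0
(66.56 + 1438.1 + 44.66) T = 66.56×235 + 1438.1×13.7 + 44.66×13.7
T = 35956 / 1549.3 = 23.2 °C

T_f ≈ 23.2 °C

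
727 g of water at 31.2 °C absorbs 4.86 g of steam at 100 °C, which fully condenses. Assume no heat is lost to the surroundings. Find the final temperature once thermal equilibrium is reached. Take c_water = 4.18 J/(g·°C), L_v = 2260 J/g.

T_f ≈ 35.2 °C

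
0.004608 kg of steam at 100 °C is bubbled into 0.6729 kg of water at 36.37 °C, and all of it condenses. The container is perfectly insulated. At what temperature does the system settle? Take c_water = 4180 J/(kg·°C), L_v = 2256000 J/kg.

T_f ≈ 40.5 °C

Energy balance with sensible and latent terms:
latent heat released on condensation: 0.004608·2256000 = 10396; condensed water 100 °C→T: 19.26(T − 100); original water: 2812.7(T − 36.37)
2832 T = 10396 + 1926.1 + 102299 = 114620
T ≈ 40.47 °C — below 100 °C, confirming all the steam condensed.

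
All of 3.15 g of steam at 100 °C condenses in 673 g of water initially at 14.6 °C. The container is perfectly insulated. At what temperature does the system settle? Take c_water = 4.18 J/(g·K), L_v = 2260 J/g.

Energy conservation, ΣQ = 0:
condense steam: −3.15·2260 = −7119
  condensed water 100 °C→T: 13.17(T − 100)
  water warms: 673·4.18·(T − 14.6) = 2813.1(T − 14.6)
2826.3 T = 7119 + 1316.7 + 41072 = 49508
T ≈ 17.52 °C, under the boiling point, so the assumption holds.

T_f ≈ 17.5 °C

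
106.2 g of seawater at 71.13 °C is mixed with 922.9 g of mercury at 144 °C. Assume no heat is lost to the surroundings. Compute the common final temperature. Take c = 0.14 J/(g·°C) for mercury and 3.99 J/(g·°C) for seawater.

T_f ≈ 88.2 °C

Conservation of energy gives ΣQ = 0:
922.9×0.14×(T − 144) + 106.2×3.99×(T − 71.13) = 0
129.21(T − 144) + 423.74(T − 71.13) = 0
552.94 T = 48746
T = 48746 / 552.94 = 88.2 °C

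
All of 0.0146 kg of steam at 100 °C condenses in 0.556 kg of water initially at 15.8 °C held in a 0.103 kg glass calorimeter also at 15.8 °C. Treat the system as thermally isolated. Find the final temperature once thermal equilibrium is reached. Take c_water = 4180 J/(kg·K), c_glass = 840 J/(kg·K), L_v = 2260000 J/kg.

T_f ≈ 31.2 °C

Conservation of energy gives ΣQ = 0:
condense steam: −0.0146·2260000 = −32996; condensed water 100 °C→T: 61.03(T − 100); water warms: 0.556·4180·(T − 15.8) = 2324.1(T − 15.8); cup: 86.52(T − 15.8)
2471.6 T = 32996 + 6102.8 + 38087 = 77186
T ≈ 31.23 °C (< 100 °C, so full condensation is consistent).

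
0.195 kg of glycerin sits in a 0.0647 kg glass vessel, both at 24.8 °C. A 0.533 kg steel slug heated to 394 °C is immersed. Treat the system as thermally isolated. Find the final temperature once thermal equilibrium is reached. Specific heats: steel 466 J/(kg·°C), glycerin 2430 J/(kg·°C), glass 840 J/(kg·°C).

With ΣQ=0 the equilibrium temperature is the m·c-weighted mean:
T_f = (248.38×394 + 473.85×24.8 + 54.35×24.8) / (248.38 + 473.85 + 54.35)
    = 110960 / 776.58 ≈ 142.88 °C

T_f ≈ 142.9 °C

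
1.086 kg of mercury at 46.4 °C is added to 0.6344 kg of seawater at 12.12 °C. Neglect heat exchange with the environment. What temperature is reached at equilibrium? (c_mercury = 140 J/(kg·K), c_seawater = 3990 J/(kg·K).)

T_f ≈ 14.1 °C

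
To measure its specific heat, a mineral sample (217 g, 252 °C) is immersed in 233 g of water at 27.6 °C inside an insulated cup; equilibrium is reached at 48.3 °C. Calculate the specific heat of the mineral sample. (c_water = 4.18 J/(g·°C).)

c ≈ 0.456 J/(g·°C)

Let T be the final temperature. ΣQ_i = 0:
217×c×(48.3 − 252) + 233×4.18×(48.3 − 27.6) = 0
-44203 c = -20161
c = -20161/-44203 ≈ 0.4561 J/(g·°C)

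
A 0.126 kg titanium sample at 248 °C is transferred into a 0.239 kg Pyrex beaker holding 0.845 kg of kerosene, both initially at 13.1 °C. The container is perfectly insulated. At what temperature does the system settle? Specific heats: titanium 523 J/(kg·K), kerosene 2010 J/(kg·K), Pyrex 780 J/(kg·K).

T_f ≈ 21.0 °C

Let T be the final temperature. ΣQ_i = 0:
0.126·523·(T − 248) + 0.845·2010·(T − 13.1) + 0.239·780·(T − 13.1) = 0
65.9(T − 248) + 1698.5(T − 13.1) + 186.42(T − 13.1) = 0
(65.9 + 1698.5 + 186.42) T = 65.9·248 + 1698.5·13.1 + 186.42·13.1
T = 41035 / 1950.8 = 21 °C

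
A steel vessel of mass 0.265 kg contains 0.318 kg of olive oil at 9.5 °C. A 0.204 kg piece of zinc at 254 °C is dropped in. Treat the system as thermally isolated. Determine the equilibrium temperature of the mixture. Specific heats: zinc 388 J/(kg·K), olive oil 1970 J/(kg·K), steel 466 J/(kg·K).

T_f ≈ 32.8 °C

Let T be the final temperature. ΣQ_i = 0:
0.204×388×(T − 254) + 0.318×1970×(T − 9.5) + 0.265×466×(T − 9.5) = 0
79.15(T − 254) + 626.46(T − 9.5) + 123.49(T − 9.5) = 0
829.1 T = 27229
T = 27229 / 829.1 = 32.8 °C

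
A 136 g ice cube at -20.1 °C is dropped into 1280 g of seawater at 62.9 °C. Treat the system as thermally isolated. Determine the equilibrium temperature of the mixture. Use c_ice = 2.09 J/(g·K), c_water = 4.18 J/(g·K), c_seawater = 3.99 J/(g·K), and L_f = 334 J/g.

T_f ≈ 47.6 °C

Setting the total heat transfer to zero:
warm ice to 0 °C: 136×2.09×(0 − (-20.1)) = 5713.2; latent heat to melt: 136×334 = 45424; warm the meltwater: 568.48 T; seawater: 5107.2(T − 62.9)
5675.7 T = 321243 − 51137 = 270106
T ≈ 47.59 °C. Since T > 0 °C, the all-ice-melts assumption holds.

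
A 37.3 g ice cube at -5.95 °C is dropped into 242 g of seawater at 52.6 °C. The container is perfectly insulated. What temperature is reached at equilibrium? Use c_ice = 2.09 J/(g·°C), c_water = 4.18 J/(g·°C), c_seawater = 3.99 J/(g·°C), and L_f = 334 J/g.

T_f ≈ 33.8 °C

Taking heat into each body as positive, Σ m c ΔT = 0:
warm ice to 0 °C: 37.3×2.09×(0 − (-5.95)) = 463.84
  fusion: m_ice L_f = 37.3×334 = 12458
  warm the meltwater: 155.91 T
  seawater: 965.58(T − 52.6)
1121.5 T = 50790 − 12922 = 37867
T ≈ 33.77 °C — above 0 °C, consistent with complete melting.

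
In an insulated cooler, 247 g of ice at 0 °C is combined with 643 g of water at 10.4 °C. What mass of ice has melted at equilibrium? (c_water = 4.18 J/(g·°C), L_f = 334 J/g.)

Heat available from the water dropping to 0 °C: 643×4.18×10.4 = 27952 J.
Melting all 247 g of ice would need 247×334 = 82498 J.
27952 J < 82498 J, so only part of the ice melts and the system sits at 0 °C.
m_melted×334 = 27952  ⇒  m_melted ≈ 83.69 g.

m_melted ≈ 83.7 g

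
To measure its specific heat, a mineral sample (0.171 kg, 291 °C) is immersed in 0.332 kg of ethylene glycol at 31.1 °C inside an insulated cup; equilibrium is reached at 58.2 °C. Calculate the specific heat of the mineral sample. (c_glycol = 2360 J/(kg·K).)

c ≈ 533 J/(kg·K)

Heat lost by the mineral sample = heat gained by the glycol:
0.171×c×(291 − 58.2) = 0.332×2360×(58.2 − 31.1)
39.81 c = 21233  ⇒  c ≈ 533.4 J/(kg·K)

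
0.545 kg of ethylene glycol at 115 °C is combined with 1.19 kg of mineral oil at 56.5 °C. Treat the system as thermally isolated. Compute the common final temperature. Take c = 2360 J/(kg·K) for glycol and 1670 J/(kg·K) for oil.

T_f ≈ 79.5 °C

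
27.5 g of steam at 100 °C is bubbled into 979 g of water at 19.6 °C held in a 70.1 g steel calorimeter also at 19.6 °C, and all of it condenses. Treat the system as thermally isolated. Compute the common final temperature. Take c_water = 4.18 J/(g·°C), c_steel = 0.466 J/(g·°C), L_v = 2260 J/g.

T_f ≈ 36.4 °C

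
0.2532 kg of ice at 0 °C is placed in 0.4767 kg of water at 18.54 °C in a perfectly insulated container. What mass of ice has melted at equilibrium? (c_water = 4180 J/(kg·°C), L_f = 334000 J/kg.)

Heat available from the water dropping to 0 °C: 0.4767×4180×18.54 = 36943 J.
To melt every bit of ice: 0.2532×334000 = 84569 J.
That's not enough to melt it all — equilibrium is at 0 °C with ice remaining.
Mass melted = 36943/334000 ≈ 0.1106 kg.

m_melted ≈ 0.111 kg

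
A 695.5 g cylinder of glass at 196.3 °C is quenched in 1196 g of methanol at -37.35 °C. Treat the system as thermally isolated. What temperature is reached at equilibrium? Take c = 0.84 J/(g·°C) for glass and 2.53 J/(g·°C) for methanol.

T_f ≈ 0.5 °C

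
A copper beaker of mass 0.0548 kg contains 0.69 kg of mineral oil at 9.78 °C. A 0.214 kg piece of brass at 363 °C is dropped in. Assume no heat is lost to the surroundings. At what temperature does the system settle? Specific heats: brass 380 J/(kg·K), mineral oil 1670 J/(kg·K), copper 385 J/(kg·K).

Heat gained plus heat lost sum to zero:
0.214×380×(T − 363) + 0.69×1670×(T − 9.78) + 0.0548×385×(T − 9.78) = 0
81.32(T − 363) + 1152.3(T − 9.78) + 21.1(T − 9.78) = 0
(81.32 + 1152.3 + 21.1) T = 81.32×363 + 1152.3×9.78 + 21.1×9.78
T ≈ 32.67 °C

T_f ≈ 32.7 °C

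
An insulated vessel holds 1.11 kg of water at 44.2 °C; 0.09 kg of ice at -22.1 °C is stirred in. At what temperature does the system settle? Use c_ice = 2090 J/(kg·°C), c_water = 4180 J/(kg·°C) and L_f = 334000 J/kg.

Let T be the final temperature. ΣQ_i = 0:
ice -22.1→0 °C: 0.09×2090×22.1 = 4157
  fusion: m_ice L_f = 0.09×334000 = 30060
  meltwater 0→T: 0.09×4180×T = 376.2 T
  water: 4639.8(T − 44.2)
5016 T = 205079 − 34217 = 170862
T ≈ 34.06 °C — above 0 °C, consistent with complete melting.

T_f ≈ 34.1 °C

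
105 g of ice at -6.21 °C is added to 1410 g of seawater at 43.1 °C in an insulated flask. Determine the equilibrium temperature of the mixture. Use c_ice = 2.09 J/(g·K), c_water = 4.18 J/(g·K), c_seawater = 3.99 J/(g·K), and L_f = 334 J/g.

T_f ≈ 34.0 °C

Heat gained plus heat lost sum to zero:
ice -6.21→0 °C: 105×2.09×6.21 = 1362.8; fusion: m_ice L_f = 105×334 = 35070; meltwater 0→T: 105×4.18×T = 438.9 T; seawater cools: 1410×3.99×(T − 43.1) = 5625.9(T − 43.1)
6064.8 T = 242476 − 36433 = 206044
T ≈ 33.97 °C. Since T > 0 °C, the all-ice-melts assumption holds.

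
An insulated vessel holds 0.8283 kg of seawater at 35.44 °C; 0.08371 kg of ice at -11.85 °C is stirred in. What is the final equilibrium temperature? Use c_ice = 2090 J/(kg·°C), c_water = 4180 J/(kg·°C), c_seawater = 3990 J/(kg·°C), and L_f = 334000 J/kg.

T_f ≈ 23.8 °C

Conservation of energy gives ΣQ = 0:
warm ice to 0 °C: 0.08371·2090·(0 − (-11.85)) = 2073.2; melt ice: 0.08371·334000 = 27959; warm the meltwater: 349.91 T; seawater cools: 0.8283·3990·(T − 35.44) = 3304.9(T − 35.44)
3654.8 T = 117126 − 30032 = 87094
T ≈ 23.83 °C (positive, so assuming full melt was valid).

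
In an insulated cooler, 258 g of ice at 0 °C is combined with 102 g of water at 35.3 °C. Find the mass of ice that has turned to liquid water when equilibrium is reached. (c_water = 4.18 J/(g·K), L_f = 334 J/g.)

m_melted ≈ 45.1 g

Heat available from the water dropping to 0 °C: 102×4.18×35.3 = 15051 J.
Fully melting the ice requires m_ice L_f = 258×334 = 86172 J.
That's not enough to melt it all — equilibrium is at 0 °C with ice remaining.
m_melt = 15051 / L_f = 45.06 g.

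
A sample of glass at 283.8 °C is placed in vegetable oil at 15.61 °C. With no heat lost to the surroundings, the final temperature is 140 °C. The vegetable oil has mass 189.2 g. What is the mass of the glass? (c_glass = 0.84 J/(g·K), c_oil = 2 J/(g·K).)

m ≈ 390 g

Taking heat into each body as positive, Σ m c ΔT = 0:
m·0.84·(140 − 283.8) + 189.2·2·(140 − 15.61) = 0
-120.79 m = -47069
m = -47069/-120.79 ≈ 389.7 g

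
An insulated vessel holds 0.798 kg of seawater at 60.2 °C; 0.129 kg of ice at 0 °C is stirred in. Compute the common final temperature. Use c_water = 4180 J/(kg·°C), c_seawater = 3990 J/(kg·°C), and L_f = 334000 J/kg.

T_f ≈ 39.9 °C

Sum of m c ΔT and latent-heat terms is zero:
melt ice: 0.129·334000 = 43086
  meltwater 0→T: 0.129·4180·T = 539.22 T
  seawater cools: 0.798·3990·(T − 60.2) = 3184(T − 60.2)
3723.2 T = 191678 − 43086 = 148592
T ≈ 39.91 °C (positive, so assuming full melt was valid).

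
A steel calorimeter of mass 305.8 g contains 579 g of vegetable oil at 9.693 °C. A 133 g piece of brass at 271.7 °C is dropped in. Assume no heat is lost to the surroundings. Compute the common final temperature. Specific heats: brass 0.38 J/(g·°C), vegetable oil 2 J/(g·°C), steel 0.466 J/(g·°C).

T_f ≈ 19.5 °C

Net heat exchanged in the isolated system is zero:
133*0.38*(T − 271.7) + 579*2*(T − 9.693) + 305.8*0.466*(T − 9.693) = 0
50.54(T − 271.7) + 1158(T − 9.693) + 142.5(T − 9.693) = 0
1351 T = 26337
T ≈ 19.49 °C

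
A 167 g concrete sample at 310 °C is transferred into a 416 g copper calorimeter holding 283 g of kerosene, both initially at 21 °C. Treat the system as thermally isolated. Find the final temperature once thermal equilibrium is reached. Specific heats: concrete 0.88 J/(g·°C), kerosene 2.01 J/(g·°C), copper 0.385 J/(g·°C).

T_f = Σ m_i c_i T_i / Σ m_i c_i:
T_f = (146.96*310 + 568.83*21 + 160.16*21) / (146.96 + 568.83 + 160.16)
    = 60866 / 875.95 ≈ 69.49 °C

T_f ≈ 69.5 °C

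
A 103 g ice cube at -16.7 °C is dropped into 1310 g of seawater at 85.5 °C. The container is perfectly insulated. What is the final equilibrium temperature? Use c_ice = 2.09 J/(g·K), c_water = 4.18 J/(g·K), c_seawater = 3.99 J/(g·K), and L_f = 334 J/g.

Let T be the final temperature. ΣQ_i = 0:
warm ice to 0 °C: 103×2.09×(0 − (-16.7)) = 3595; fusion: m_ice L_f = 103×334 = 34402; meltwater 0→T: 103×4.18×T = 430.54 T; seawater cools: 1310×3.99×(T − 85.5) = 5226.9(T − 85.5)
5657.4 T = 446900 − 37997 = 408903
T ≈ 72.28 °C. Since T > 0 °C, the all-ice-melts assumption holds.

T_f ≈ 72.3 °C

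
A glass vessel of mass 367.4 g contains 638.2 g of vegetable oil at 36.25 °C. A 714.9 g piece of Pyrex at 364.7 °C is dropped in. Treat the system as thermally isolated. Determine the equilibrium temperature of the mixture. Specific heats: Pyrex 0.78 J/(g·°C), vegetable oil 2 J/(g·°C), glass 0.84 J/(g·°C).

T_f ≈ 121.7 °C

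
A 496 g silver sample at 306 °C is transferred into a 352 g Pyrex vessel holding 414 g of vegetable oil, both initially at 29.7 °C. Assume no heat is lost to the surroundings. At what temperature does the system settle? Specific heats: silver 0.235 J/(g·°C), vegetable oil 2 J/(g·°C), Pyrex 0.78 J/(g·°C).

T_f ≈ 56.1 °C

Energy conservation, ΣQ = 0:
496·0.235·(T − 306) + 414·2·(T − 29.7) + 352·0.78·(T − 29.7) = 0
116.56(T − 306) + 828(T − 29.7) + 274.56(T − 29.7) = 0
(116.56 + 828 + 274.56) T = 116.56·306 + 828·29.7 + 274.56·29.7
T = 68413 / 1219.1 = 56.1 °C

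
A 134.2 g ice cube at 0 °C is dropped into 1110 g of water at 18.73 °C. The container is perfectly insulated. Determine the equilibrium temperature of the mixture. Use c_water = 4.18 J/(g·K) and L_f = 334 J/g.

T_f ≈ 8.1 °C

Heat gained plus heat lost sum to zero:
latent heat to melt: 134.2·334 = 44823
  meltwater 0→T: 134.2·4.18·T = 560.96 T
  water: 4639.8(T − 18.73)
5200.8 T = 86903 − 44823 = 42081
T ≈ 8.09 °C. Since T > 0 °C, the all-ice-melts assumption holds.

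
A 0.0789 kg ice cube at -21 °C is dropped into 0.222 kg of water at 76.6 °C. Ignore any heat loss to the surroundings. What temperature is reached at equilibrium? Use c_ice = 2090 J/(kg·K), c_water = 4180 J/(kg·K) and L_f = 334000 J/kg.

Energy balance with sensible and latent terms:
warm ice to 0 °C: 0.0789×2090×(0 − (-21)) = 3462.9
  melt ice: 0.0789×334000 = 26353
  warm the meltwater: 329.8 T
  water cools: 0.222×4180×(T − 76.6) = 927.96(T − 76.6)
1257.8 T = 71082 − 29816 = 41266
T ≈ 32.81 °C — above 0 °C, consistent with complete melting.

T_f ≈ 32.8 °C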